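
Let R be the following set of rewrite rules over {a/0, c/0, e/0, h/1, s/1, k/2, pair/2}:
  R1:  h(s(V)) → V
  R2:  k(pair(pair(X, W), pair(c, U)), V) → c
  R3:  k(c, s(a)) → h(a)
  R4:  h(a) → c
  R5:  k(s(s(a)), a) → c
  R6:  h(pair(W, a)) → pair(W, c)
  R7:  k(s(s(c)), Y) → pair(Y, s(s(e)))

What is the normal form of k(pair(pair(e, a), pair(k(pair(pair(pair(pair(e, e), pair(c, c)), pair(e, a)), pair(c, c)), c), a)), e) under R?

1. k(pair(pair(e, a), pair(k(pair(pair(pair(pair(e, e), pair(c, c)), pair(e, a)), pair(c, c)), c), a)), e)  →  k(pair(pair(e, a), pair(c, a)), e)   [R2 at 1.2.1]
2. k(pair(pair(e, a), pair(c, a)), e)  →  c   [R2 at ε]

c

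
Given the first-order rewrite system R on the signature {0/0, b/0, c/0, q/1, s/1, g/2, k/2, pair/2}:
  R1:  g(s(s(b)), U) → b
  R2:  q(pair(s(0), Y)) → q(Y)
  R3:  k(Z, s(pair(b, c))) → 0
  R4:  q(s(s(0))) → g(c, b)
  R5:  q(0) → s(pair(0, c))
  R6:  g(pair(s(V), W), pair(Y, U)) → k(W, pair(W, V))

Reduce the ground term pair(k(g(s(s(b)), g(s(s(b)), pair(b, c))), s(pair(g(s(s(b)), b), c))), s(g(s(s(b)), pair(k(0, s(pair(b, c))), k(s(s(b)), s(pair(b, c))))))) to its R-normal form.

pair(0, s(b))

1. pair(k(g(s(s(b)), g(s(s(b)), pair(b, c))), s(pair(g(s(s(b)), b), c))), s(g(s(s(b)), pair(k(0, s(pair(b, c))), k(s(s(b)), s(pair(b, c)))))))  →  pair(k(b, s(pair(g(s(s(b)), b), c))), s(g(s(s(b)), pair(k(0, s(pair(b, c))), k(s(s(b)), s(pair(b, c)))))))   [R1 at 1.1]
2. pair(k(b, s(pair(g(s(s(b)), b), c))), s(g(s(s(b)), pair(k(0, s(pair(b, c))), k(s(s(b)), s(pair(b, c)))))))  →  pair(k(b, s(pair(b, c))), s(g(s(s(b)), pair(k(0, s(pair(b, c))), k(s(s(b)), s(pair(b, c)))))))   [R1 at 1.2.1.1]
3. pair(k(b, s(pair(b, c))), s(g(s(s(b)), pair(k(0, s(pair(b, c))), k(s(s(b)), s(pair(b, c)))))))  →  pair(0, s(g(s(s(b)), pair(k(0, s(pair(b, c))), k(s(s(b)), s(pair(b, c)))))))   [R3 at 1]
4. pair(0, s(g(s(s(b)), pair(k(0, s(pair(b, c))), k(s(s(b)), s(pair(b, c)))))))  →  pair(0, s(b))   [R1 at 2.1]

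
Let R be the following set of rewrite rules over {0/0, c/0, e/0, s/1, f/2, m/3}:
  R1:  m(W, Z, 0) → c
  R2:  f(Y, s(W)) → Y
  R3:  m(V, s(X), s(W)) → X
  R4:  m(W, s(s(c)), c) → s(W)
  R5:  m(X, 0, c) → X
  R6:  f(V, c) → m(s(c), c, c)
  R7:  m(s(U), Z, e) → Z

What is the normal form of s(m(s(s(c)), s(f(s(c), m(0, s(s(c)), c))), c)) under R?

s(s(s(s(c))))

1. s(m(s(s(c)), s(f(s(c), m(0, s(s(c)), c))), c))  →  s(m(s(s(c)), s(f(s(c), s(0))), c))   [R4 at 1.2.1.2]
2. s(m(s(s(c)), s(f(s(c), s(0))), c))  →  s(m(s(s(c)), s(s(c)), c))   [R2 at 1.2.1]
3. s(m(s(s(c)), s(s(c)), c))  →  s(s(s(s(c))))   [R4 at 1]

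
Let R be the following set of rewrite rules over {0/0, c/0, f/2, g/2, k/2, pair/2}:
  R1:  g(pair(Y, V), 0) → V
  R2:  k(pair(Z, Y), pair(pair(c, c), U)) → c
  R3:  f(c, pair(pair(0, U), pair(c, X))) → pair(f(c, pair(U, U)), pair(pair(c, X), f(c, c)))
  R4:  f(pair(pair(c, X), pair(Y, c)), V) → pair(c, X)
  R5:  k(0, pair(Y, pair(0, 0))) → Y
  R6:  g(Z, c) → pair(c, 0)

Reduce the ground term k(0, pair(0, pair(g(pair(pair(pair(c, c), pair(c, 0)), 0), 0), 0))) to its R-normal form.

0

1. k(0, pair(0, pair(g(pair(pair(pair(c, c), pair(c, 0)), 0), 0), 0)))  →  k(0, pair(0, pair(0, 0)))   [R1 at 2.2.1]
2. k(0, pair(0, pair(0, 0)))  →  0   [R5 at ε]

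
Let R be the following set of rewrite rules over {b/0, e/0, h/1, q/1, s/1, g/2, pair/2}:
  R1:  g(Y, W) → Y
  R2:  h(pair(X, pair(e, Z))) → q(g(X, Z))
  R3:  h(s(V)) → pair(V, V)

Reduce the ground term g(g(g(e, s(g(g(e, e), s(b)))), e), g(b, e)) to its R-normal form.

1. g(g(g(e, s(g(g(e, e), s(b)))), e), g(b, e))  →  g(g(e, s(g(g(e, e), s(b)))), e)   [R1 at ε]
2. g(g(e, s(g(g(e, e), s(b)))), e)  →  g(e, s(g(g(e, e), s(b))))   [R1 at ε]
3. g(e, s(g(g(e, e), s(b))))  →  e   [R1 at ε]

e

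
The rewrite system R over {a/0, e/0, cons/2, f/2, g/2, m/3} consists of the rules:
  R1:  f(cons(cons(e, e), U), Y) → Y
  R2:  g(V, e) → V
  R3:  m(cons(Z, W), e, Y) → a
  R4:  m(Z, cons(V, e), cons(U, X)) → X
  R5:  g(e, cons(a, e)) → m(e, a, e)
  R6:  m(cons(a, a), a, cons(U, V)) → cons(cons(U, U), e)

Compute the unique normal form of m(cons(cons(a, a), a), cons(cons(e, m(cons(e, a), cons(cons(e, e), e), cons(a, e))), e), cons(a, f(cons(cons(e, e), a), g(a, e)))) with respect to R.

a

1. m(cons(cons(a, a), a), cons(cons(e, m(cons(e, a), cons(cons(e, e), e), cons(a, e))), e), cons(a, f(cons(cons(e, e), a), g(a, e))))  →  f(cons(cons(e, e), a), g(a, e))   [R4 at ε]
2. f(cons(cons(e, e), a), g(a, e))  →  g(a, e)   [R1 at ε]
3. g(a, e)  →  a   [R2 at ε]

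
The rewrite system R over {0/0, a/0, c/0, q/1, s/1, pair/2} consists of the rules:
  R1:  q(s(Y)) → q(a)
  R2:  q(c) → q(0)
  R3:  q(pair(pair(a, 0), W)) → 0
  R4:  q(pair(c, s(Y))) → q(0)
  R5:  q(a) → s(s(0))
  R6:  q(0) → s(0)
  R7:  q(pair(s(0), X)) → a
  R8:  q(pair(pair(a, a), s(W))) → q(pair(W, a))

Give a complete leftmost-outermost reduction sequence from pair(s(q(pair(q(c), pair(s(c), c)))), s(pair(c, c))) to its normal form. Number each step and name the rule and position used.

pair(s(a), s(pair(c, c)))

1. pair(s(q(pair(q(c), pair(s(c), c)))), s(pair(c, c)))  →  pair(s(q(pair(q(0), pair(s(c), c)))), s(pair(c, c)))   [R2 at 1.1.1.1]
2. pair(s(q(pair(q(0), pair(s(c), c)))), s(pair(c, c)))  →  pair(s(q(pair(s(0), pair(s(c), c)))), s(pair(c, c)))   [R6 at 1.1.1.1]
3. pair(s(q(pair(s(0), pair(s(c), c)))), s(pair(c, c)))  →  pair(s(a), s(pair(c, c)))   [R7 at 1.1]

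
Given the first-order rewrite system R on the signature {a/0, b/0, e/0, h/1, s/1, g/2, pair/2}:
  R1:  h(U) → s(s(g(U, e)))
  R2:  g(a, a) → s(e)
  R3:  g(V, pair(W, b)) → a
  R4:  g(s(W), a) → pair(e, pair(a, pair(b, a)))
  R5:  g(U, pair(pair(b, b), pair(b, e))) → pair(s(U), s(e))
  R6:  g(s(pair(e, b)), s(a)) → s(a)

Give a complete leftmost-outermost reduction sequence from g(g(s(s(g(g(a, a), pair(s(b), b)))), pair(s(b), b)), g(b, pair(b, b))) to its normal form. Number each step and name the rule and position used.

1. g(g(s(s(g(g(a, a), pair(s(b), b)))), pair(s(b), b)), g(b, pair(b, b)))  →  g(a, g(b, pair(b, b)))   [R3 at 1]
2. g(a, g(b, pair(b, b)))  →  g(a, a)   [R3 at 2]
3. g(a, a)  →  s(e)   [R2 at ε]

s(e)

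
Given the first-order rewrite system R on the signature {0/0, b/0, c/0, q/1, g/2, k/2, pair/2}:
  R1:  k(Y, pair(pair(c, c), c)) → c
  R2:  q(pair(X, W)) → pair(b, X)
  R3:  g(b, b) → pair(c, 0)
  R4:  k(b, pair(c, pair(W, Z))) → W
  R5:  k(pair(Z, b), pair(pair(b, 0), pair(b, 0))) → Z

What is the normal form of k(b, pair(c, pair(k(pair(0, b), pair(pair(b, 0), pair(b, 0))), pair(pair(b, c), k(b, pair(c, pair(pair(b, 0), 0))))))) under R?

1. k(b, pair(c, pair(k(pair(0, b), pair(pair(b, 0), pair(b, 0))), pair(pair(b, c), k(b, pair(c, pair(pair(b, 0), 0)))))))  →  k(pair(0, b), pair(pair(b, 0), pair(b, 0)))   [R4 at ε]
2. k(pair(0, b), pair(pair(b, 0), pair(b, 0)))  →  0   [R5 at ε]

0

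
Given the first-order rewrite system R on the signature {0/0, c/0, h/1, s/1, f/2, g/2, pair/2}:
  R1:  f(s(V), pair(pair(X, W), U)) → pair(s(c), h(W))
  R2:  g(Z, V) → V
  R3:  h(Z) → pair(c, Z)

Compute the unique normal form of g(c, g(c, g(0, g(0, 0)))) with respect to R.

0

1. g(c, g(c, g(0, g(0, 0))))  →  g(c, g(0, g(0, 0)))   [R2 at ε]
2. g(c, g(0, g(0, 0)))  →  g(0, g(0, 0))   [R2 at ε]
3. g(0, g(0, 0))  →  g(0, 0)   [R2 at ε]
4. g(0, 0)  →  0   [R2 at ε]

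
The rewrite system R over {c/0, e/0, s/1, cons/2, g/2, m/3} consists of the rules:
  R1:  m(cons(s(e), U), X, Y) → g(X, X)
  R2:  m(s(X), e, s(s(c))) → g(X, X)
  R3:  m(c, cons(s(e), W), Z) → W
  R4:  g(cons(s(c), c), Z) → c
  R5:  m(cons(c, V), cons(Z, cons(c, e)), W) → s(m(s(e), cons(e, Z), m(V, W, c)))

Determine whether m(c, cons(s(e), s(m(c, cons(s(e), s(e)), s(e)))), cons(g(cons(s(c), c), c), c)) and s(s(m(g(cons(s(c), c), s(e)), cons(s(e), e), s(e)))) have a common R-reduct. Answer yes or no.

Reduce t₁ = m(c, cons(s(e), s(m(c, cons(s(e), s(e)), s(e)))), cons(g(cons(s(c), c), c), c)):
1. m(c, cons(s(e), s(m(c, cons(s(e), s(e)), s(e)))), cons(g(cons(s(c), c), c), c))  →  s(m(c, cons(s(e), s(e)), s(e)))   [R3 at ε]
2. s(m(c, cons(s(e), s(e)), s(e)))  →  s(s(e))   [R3 at 1]

Reduce t₂ = s(s(m(g(cons(s(c), c), s(e)), cons(s(e), e), s(e)))):
1. s(s(m(g(cons(s(c), c), s(e)), cons(s(e), e), s(e))))  →  s(s(m(c, cons(s(e), e), s(e))))   [R4 at 1.1.1]
2. s(s(m(c, cons(s(e), e), s(e))))  →  s(s(e))   [R3 at 1.1]

yes — NF(t₁) = s(s(e)), NF(t₂) = s(s(e))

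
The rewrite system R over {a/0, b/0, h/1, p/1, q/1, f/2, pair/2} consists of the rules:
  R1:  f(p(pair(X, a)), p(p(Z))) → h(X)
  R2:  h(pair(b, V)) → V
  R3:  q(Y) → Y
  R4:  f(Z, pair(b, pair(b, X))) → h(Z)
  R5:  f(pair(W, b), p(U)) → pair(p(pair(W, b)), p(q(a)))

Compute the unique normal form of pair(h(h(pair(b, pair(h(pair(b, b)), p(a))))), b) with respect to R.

pair(p(a), b)

1. pair(h(h(pair(b, pair(h(pair(b, b)), p(a))))), b)  →  pair(h(pair(h(pair(b, b)), p(a))), b)   [R2 at 1.1]
2. pair(h(pair(h(pair(b, b)), p(a))), b)  →  pair(h(pair(b, p(a))), b)   [R2 at 1.1.1]
3. pair(h(pair(b, p(a))), b)  →  pair(p(a), b)   [R2 at 1]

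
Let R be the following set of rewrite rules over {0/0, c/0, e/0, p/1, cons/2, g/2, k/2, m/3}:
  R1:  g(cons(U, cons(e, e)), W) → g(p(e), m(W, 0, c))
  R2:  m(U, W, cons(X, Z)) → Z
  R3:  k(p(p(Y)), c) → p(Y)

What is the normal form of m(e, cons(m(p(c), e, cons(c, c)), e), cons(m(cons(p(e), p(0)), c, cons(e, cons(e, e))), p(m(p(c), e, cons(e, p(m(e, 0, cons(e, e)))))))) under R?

p(p(e))

1. m(e, cons(m(p(c), e, cons(c, c)), e), cons(m(cons(p(e), p(0)), c, cons(e, cons(e, e))), p(m(p(c), e, cons(e, p(m(e, 0, cons(e, e))))))))  →  p(m(p(c), e, cons(e, p(m(e, 0, cons(e, e))))))   [R2 at ε]
2. p(m(p(c), e, cons(e, p(m(e, 0, cons(e, e))))))  →  p(p(m(e, 0, cons(e, e))))   [R2 at 1]
3. p(p(m(e, 0, cons(e, e))))  →  p(p(e))   [R2 at 1.1]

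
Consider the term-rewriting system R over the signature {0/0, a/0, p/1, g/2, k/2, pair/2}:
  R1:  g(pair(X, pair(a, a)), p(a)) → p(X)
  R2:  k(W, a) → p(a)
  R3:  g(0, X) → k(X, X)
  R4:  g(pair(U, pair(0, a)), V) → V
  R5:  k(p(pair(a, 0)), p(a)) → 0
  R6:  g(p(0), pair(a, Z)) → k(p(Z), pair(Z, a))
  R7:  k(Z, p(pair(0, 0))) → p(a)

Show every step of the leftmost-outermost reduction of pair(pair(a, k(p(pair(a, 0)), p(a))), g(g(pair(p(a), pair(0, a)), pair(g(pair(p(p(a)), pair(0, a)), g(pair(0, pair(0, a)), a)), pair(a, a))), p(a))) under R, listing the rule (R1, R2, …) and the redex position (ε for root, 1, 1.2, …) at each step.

pair(pair(a, 0), p(a))

1. pair(pair(a, k(p(pair(a, 0)), p(a))), g(g(pair(p(a), pair(0, a)), pair(g(pair(p(p(a)), pair(0, a)), g(pair(0, pair(0, a)), a)), pair(a, a))), p(a)))  →  pair(pair(a, 0), g(g(pair(p(a), pair(0, a)), pair(g(pair(p(p(a)), pair(0, a)), g(pair(0, pair(0, a)), a)), pair(a, a))), p(a)))   [R5 at 1.2]
2. pair(pair(a, 0), g(g(pair(p(a), pair(0, a)), pair(g(pair(p(p(a)), pair(0, a)), g(pair(0, pair(0, a)), a)), pair(a, a))), p(a)))  →  pair(pair(a, 0), g(pair(g(pair(p(p(a)), pair(0, a)), g(pair(0, pair(0, a)), a)), pair(a, a)), p(a)))   [R4 at 2.1]
3. pair(pair(a, 0), g(pair(g(pair(p(p(a)), pair(0, a)), g(pair(0, pair(0, a)), a)), pair(a, a)), p(a)))  →  pair(pair(a, 0), p(g(pair(p(p(a)), pair(0, a)), g(pair(0, pair(0, a)), a))))   [R1 at 2]
4. pair(pair(a, 0), p(g(pair(p(p(a)), pair(0, a)), g(pair(0, pair(0, a)), a))))  →  pair(pair(a, 0), p(g(pair(0, pair(0, a)), a)))   [R4 at 2.1]
5. pair(pair(a, 0), p(g(pair(0, pair(0, a)), a)))  →  pair(pair(a, 0), p(a))   [R4 at 2.1]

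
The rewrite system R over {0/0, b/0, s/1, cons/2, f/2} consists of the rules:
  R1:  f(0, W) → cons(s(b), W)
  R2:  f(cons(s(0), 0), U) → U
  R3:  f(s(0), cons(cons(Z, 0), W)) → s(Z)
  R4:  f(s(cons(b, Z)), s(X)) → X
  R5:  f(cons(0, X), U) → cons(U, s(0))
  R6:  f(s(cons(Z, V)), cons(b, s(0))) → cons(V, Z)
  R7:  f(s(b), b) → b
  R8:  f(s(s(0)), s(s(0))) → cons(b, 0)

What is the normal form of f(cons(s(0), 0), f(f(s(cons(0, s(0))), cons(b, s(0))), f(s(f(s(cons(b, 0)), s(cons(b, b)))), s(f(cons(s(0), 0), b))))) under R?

b

1. f(cons(s(0), 0), f(f(s(cons(0, s(0))), cons(b, s(0))), f(s(f(s(cons(b, 0)), s(cons(b, b)))), s(f(cons(s(0), 0), b)))))  →  f(f(s(cons(0, s(0))), cons(b, s(0))), f(s(f(s(cons(b, 0)), s(cons(b, b)))), s(f(cons(s(0), 0), b))))   [R2 at ε]
2. f(f(s(cons(0, s(0))), cons(b, s(0))), f(s(f(s(cons(b, 0)), s(cons(b, b)))), s(f(cons(s(0), 0), b))))  →  f(cons(s(0), 0), f(s(f(s(cons(b, 0)), s(cons(b, b)))), s(f(cons(s(0), 0), b))))   [R6 at 1]
3. f(cons(s(0), 0), f(s(f(s(cons(b, 0)), s(cons(b, b)))), s(f(cons(s(0), 0), b))))  →  f(s(f(s(cons(b, 0)), s(cons(b, b)))), s(f(cons(s(0), 0), b)))   [R2 at ε]
4. f(s(f(s(cons(b, 0)), s(cons(b, b)))), s(f(cons(s(0), 0), b)))  →  f(s(cons(b, b)), s(f(cons(s(0), 0), b)))   [R4 at 1.1]
5. f(s(cons(b, b)), s(f(cons(s(0), 0), b)))  →  f(cons(s(0), 0), b)   [R4 at ε]
6. f(cons(s(0), 0), b)  →  b   [R2 at ε]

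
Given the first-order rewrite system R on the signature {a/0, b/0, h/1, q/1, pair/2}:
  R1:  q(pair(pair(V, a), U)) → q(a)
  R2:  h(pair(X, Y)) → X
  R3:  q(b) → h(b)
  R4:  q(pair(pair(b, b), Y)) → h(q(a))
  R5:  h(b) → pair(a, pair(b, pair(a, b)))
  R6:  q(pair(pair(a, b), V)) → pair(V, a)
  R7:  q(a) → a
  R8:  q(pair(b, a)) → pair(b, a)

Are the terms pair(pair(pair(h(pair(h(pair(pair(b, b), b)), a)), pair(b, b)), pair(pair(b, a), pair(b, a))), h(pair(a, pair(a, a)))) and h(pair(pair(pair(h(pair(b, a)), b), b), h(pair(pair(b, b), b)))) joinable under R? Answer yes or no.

no — NF(t₁) = pair(pair(pair(pair(b, b), pair(b, b)), pair(pair(b, a), pair(b, a))), a), NF(t₂) = pair(pair(b, b), b)

Reduce t₁ = pair(pair(pair(h(pair(h(pair(pair(b, b), b)), a)), pair(b, b)), pair(pair(b, a), pair(b, a))), h(pair(a, pair(a, a)))):
1. pair(pair(pair(h(pair(h(pair(pair(b, b), b)), a)), pair(b, b)), pair(pair(b, a), pair(b, a))), h(pair(a, pair(a, a))))  →  pair(pair(pair(h(pair(pair(b, b), b)), pair(b, b)), pair(pair(b, a), pair(b, a))), h(pair(a, pair(a, a))))   [R2 at 1.1.1]
2. pair(pair(pair(h(pair(pair(b, b), b)), pair(b, b)), pair(pair(b, a), pair(b, a))), h(pair(a, pair(a, a))))  →  pair(pair(pair(pair(b, b), pair(b, b)), pair(pair(b, a), pair(b, a))), h(pair(a, pair(a, a))))   [R2 at 1.1.1]
3. pair(pair(pair(pair(b, b), pair(b, b)), pair(pair(b, a), pair(b, a))), h(pair(a, pair(a, a))))  →  pair(pair(pair(pair(b, b), pair(b, b)), pair(pair(b, a), pair(b, a))), a)   [R2 at 2]

Reduce t₂ = h(pair(pair(pair(h(pair(b, a)), b), b), h(pair(pair(b, b), b)))):
1. h(pair(pair(pair(h(pair(b, a)), b), b), h(pair(pair(b, b), b))))  →  pair(pair(h(pair(b, a)), b), b)   [R2 at ε]
2. pair(pair(h(pair(b, a)), b), b)  →  pair(pair(b, b), b)   [R2 at 1.1]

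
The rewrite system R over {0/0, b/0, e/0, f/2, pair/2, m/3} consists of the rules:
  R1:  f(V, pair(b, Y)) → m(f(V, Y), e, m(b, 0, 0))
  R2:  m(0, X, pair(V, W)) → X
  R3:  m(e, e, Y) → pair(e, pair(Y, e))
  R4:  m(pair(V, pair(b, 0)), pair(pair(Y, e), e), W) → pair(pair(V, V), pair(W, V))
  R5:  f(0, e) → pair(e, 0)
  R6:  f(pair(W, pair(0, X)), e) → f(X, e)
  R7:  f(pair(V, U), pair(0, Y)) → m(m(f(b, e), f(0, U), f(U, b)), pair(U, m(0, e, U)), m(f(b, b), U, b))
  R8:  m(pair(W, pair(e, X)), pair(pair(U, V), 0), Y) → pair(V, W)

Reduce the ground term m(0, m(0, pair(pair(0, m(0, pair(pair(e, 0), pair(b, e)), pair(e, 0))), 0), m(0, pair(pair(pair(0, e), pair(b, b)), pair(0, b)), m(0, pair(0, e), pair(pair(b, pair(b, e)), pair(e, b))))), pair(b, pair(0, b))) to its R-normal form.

1. m(0, m(0, pair(pair(0, m(0, pair(pair(e, 0), pair(b, e)), pair(e, 0))), 0), m(0, pair(pair(pair(0, e), pair(b, b)), pair(0, b)), m(0, pair(0, e), pair(pair(b, pair(b, e)), pair(e, b))))), pair(b, pair(0, b)))  →  m(0, pair(pair(0, m(0, pair(pair(e, 0), pair(b, e)), pair(e, 0))), 0), m(0, pair(pair(pair(0, e), pair(b, b)), pair(0, b)), m(0, pair(0, e), pair(pair(b, pair(b, e)), pair(e, b)))))   [R2 at ε]
2. m(0, pair(pair(0, m(0, pair(pair(e, 0), pair(b, e)), pair(e, 0))), 0), m(0, pair(pair(pair(0, e), pair(b, b)), pair(0, b)), m(0, pair(0, e), pair(pair(b, pair(b, e)), pair(e, b)))))  →  m(0, pair(pair(0, pair(pair(e, 0), pair(b, e))), 0), m(0, pair(pair(pair(0, e), pair(b, b)), pair(0, b)), m(0, pair(0, e), pair(pair(b, pair(b, e)), pair(e, b)))))   [R2 at 2.1.2]
3. m(0, pair(pair(0, pair(pair(e, 0), pair(b, e))), 0), m(0, pair(pair(pair(0, e), pair(b, b)), pair(0, b)), m(0, pair(0, e), pair(pair(b, pair(b, e)), pair(e, b)))))  →  m(0, pair(pair(0, pair(pair(e, 0), pair(b, e))), 0), m(0, pair(pair(pair(0, e), pair(b, b)), pair(0, b)), pair(0, e)))   [R2 at 3.3]
4. m(0, pair(pair(0, pair(pair(e, 0), pair(b, e))), 0), m(0, pair(pair(pair(0, e), pair(b, b)), pair(0, b)), pair(0, e)))  →  m(0, pair(pair(0, pair(pair(e, 0), pair(b, e))), 0), pair(pair(pair(0, e), pair(b, b)), pair(0, b)))   [R2 at 3]
5. m(0, pair(pair(0, pair(pair(e, 0), pair(b, e))), 0), pair(pair(pair(0, e), pair(b, b)), pair(0, b)))  →  pair(pair(0, pair(pair(e, 0), pair(b, e))), 0)   [R2 at ε]

pair(pair(0, pair(pair(e, 0), pair(b, e))), 0)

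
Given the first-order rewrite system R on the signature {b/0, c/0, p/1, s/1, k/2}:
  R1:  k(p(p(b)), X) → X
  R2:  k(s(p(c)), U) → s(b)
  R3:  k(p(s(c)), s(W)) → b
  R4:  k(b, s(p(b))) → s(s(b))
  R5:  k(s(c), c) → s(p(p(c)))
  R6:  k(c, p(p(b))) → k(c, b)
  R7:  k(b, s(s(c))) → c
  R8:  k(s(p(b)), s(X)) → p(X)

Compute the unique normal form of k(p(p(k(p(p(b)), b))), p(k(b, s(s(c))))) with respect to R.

1. k(p(p(k(p(p(b)), b))), p(k(b, s(s(c)))))  →  k(p(p(b)), p(k(b, s(s(c)))))   [R1 at 1.1.1]
2. k(p(p(b)), p(k(b, s(s(c)))))  →  p(k(b, s(s(c))))   [R1 at ε]
3. p(k(b, s(s(c))))  →  p(c)   [R7 at 1]

p(c)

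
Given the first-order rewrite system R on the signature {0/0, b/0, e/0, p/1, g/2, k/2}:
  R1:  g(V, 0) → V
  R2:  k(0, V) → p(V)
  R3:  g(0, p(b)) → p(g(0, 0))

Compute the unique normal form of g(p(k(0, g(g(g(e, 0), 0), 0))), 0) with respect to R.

p(p(e))

1. g(p(k(0, g(g(g(e, 0), 0), 0))), 0)  →  p(k(0, g(g(g(e, 0), 0), 0)))   [R1 at ε]
2. p(k(0, g(g(g(e, 0), 0), 0)))  →  p(p(g(g(g(e, 0), 0), 0)))   [R2 at 1]
3. p(p(g(g(g(e, 0), 0), 0)))  →  p(p(g(g(e, 0), 0)))   [R1 at 1.1]
4. p(p(g(g(e, 0), 0)))  →  p(p(g(e, 0)))   [R1 at 1.1]
5. p(p(g(e, 0)))  →  p(p(e))   [R1 at 1.1]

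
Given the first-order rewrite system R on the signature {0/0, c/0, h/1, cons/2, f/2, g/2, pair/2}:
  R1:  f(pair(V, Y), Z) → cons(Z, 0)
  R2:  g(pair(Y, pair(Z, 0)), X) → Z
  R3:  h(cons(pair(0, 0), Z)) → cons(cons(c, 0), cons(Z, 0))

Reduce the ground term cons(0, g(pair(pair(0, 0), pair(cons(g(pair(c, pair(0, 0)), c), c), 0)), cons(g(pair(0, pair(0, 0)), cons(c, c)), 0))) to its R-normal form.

cons(0, cons(0, c))

1. cons(0, g(pair(pair(0, 0), pair(cons(g(pair(c, pair(0, 0)), c), c), 0)), cons(g(pair(0, pair(0, 0)), cons(c, c)), 0)))  →  cons(0, cons(g(pair(c, pair(0, 0)), c), c))   [R2 at 2]
2. cons(0, cons(g(pair(c, pair(0, 0)), c), c))  →  cons(0, cons(0, c))   [R2 at 2.1]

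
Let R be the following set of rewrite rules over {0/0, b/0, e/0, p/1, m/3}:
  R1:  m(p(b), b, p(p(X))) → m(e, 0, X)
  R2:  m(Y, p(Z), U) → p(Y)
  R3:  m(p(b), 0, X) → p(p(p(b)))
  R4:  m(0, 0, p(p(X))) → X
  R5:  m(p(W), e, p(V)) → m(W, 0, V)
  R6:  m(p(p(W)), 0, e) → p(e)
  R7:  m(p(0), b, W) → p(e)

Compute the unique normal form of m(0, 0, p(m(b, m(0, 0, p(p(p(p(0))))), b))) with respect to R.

1. m(0, 0, p(m(b, m(0, 0, p(p(p(p(0))))), b)))  →  m(0, 0, p(m(b, p(p(0)), b)))   [R4 at 3.1.2]
2. m(0, 0, p(m(b, p(p(0)), b)))  →  m(0, 0, p(p(b)))   [R2 at 3.1]
3. m(0, 0, p(p(b)))  →  b   [R4 at ε]

b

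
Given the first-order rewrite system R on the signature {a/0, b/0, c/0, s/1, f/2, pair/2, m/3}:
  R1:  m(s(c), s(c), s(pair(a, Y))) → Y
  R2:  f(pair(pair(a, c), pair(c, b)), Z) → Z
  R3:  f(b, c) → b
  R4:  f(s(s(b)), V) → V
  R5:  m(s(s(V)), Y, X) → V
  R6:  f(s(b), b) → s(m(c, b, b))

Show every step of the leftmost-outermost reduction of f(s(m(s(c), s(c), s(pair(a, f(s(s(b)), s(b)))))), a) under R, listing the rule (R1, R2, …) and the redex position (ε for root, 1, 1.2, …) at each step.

1. f(s(m(s(c), s(c), s(pair(a, f(s(s(b)), s(b)))))), a)  →  f(s(f(s(s(b)), s(b))), a)   [R1 at 1.1]
2. f(s(f(s(s(b)), s(b))), a)  →  f(s(s(b)), a)   [R4 at 1.1]
3. f(s(s(b)), a)  →  a   [R4 at ε]

a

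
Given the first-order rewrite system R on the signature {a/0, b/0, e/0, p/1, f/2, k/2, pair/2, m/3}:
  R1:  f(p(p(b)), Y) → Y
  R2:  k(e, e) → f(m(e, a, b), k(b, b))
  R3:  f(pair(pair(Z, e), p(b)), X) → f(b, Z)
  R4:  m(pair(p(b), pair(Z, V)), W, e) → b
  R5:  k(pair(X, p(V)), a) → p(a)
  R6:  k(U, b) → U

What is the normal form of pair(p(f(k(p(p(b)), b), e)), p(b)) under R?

pair(p(e), p(b))

1. pair(p(f(k(p(p(b)), b), e)), p(b))  →  pair(p(f(p(p(b)), e)), p(b))   [R6 at 1.1.1]
2. pair(p(f(p(p(b)), e)), p(b))  →  pair(p(e), p(b))   [R1 at 1.1]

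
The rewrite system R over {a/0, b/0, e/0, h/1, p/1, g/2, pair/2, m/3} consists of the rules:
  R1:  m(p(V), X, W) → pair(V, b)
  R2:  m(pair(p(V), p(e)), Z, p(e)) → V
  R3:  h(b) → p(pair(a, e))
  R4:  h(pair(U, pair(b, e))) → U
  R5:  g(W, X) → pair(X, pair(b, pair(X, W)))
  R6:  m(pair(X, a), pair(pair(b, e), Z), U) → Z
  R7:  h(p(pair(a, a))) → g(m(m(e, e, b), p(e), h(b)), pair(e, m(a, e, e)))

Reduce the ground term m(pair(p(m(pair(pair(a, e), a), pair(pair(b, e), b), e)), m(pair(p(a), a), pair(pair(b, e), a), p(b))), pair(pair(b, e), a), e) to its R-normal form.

1. m(pair(p(m(pair(pair(a, e), a), pair(pair(b, e), b), e)), m(pair(p(a), a), pair(pair(b, e), a), p(b))), pair(pair(b, e), a), e)  →  m(pair(p(b), m(pair(p(a), a), pair(pair(b, e), a), p(b))), pair(pair(b, e), a), e)   [R6 at 1.1.1]
2. m(pair(p(b), m(pair(p(a), a), pair(pair(b, e), a), p(b))), pair(pair(b, e), a), e)  →  m(pair(p(b), a), pair(pair(b, e), a), e)   [R6 at 1.2]
3. m(pair(p(b), a), pair(pair(b, e), a), e)  →  a   [R6 at ε]

a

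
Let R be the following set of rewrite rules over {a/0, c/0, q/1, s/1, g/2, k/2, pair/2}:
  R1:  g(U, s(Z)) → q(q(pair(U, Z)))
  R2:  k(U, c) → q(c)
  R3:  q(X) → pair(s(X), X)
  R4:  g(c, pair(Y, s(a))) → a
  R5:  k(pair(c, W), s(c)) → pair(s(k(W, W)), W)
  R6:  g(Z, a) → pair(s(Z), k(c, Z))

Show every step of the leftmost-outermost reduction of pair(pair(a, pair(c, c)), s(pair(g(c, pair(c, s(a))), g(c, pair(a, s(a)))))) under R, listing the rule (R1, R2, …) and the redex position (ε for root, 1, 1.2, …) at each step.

pair(pair(a, pair(c, c)), s(pair(a, a)))

1. pair(pair(a, pair(c, c)), s(pair(g(c, pair(c, s(a))), g(c, pair(a, s(a))))))  →  pair(pair(a, pair(c, c)), s(pair(a, g(c, pair(a, s(a))))))   [R4 at 2.1.1]
2. pair(pair(a, pair(c, c)), s(pair(a, g(c, pair(a, s(a))))))  →  pair(pair(a, pair(c, c)), s(pair(a, a)))   [R4 at 2.1.2]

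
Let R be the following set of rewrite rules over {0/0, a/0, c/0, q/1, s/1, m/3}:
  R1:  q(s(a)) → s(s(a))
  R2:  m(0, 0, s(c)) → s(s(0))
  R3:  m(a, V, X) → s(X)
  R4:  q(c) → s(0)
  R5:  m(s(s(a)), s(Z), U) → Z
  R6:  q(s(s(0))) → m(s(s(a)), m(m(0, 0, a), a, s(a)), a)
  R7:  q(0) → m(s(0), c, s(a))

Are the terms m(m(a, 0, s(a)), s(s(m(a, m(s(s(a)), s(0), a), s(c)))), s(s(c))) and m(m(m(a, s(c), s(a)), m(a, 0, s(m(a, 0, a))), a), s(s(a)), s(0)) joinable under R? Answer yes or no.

Reduce t₁ = m(m(a, 0, s(a)), s(s(m(a, m(s(s(a)), s(0), a), s(c)))), s(s(c))):
1. m(m(a, 0, s(a)), s(s(m(a, m(s(s(a)), s(0), a), s(c)))), s(s(c)))  →  m(s(s(a)), s(s(m(a, m(s(s(a)), s(0), a), s(c)))), s(s(c)))   [R3 at 1]
2. m(s(s(a)), s(s(m(a, m(s(s(a)), s(0), a), s(c)))), s(s(c)))  →  s(m(a, m(s(s(a)), s(0), a), s(c)))   [R5 at ε]
3. s(m(a, m(s(s(a)), s(0), a), s(c)))  →  s(s(s(c)))   [R3 at 1]

Reduce t₂ = m(m(m(a, s(c), s(a)), m(a, 0, s(m(a, 0, a))), a), s(s(a)), s(0)):
1. m(m(m(a, s(c), s(a)), m(a, 0, s(m(a, 0, a))), a), s(s(a)), s(0))  →  m(m(s(s(a)), m(a, 0, s(m(a, 0, a))), a), s(s(a)), s(0))   [R3 at 1.1]
2. m(m(s(s(a)), m(a, 0, s(m(a, 0, a))), a), s(s(a)), s(0))  →  m(m(s(s(a)), s(s(m(a, 0, a))), a), s(s(a)), s(0))   [R3 at 1.2]
3. m(m(s(s(a)), s(s(m(a, 0, a))), a), s(s(a)), s(0))  →  m(s(m(a, 0, a)), s(s(a)), s(0))   [R5 at 1]
4. m(s(m(a, 0, a)), s(s(a)), s(0))  →  m(s(s(a)), s(s(a)), s(0))   [R3 at 1.1]
5. m(s(s(a)), s(s(a)), s(0))  →  s(a)   [R5 at ε]

no — NF(t₁) = s(s(s(c))), NF(t₂) = s(a)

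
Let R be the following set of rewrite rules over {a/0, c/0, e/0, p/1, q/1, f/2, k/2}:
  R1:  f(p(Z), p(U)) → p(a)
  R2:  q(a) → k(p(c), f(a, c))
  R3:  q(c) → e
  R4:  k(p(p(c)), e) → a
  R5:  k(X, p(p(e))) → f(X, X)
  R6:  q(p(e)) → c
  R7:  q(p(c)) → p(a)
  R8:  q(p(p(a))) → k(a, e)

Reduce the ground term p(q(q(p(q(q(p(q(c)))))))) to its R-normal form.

1. p(q(q(p(q(q(p(q(c))))))))  →  p(q(q(p(q(q(p(e)))))))   [R3 at 1.1.1.1.1.1.1]
2. p(q(q(p(q(q(p(e)))))))  →  p(q(q(p(q(c)))))   [R6 at 1.1.1.1.1]
3. p(q(q(p(q(c)))))  →  p(q(q(p(e))))   [R3 at 1.1.1.1]
4. p(q(q(p(e))))  →  p(q(c))   [R6 at 1.1]
5. p(q(c))  →  p(e)   [R3 at 1]

p(e)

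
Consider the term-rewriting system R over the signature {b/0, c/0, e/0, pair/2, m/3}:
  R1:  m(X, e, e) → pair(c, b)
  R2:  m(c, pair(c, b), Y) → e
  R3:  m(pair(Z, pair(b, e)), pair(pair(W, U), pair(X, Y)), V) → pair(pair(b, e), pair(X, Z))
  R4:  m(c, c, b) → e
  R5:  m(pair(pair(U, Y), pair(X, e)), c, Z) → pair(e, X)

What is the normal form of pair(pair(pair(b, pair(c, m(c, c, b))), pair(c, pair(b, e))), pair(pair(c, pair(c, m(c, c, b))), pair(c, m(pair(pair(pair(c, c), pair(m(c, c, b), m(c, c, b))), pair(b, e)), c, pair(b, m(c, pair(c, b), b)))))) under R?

pair(pair(pair(b, pair(c, e)), pair(c, pair(b, e))), pair(pair(c, pair(c, e)), pair(c, pair(e, b))))

1. pair(pair(pair(b, pair(c, m(c, c, b))), pair(c, pair(b, e))), pair(pair(c, pair(c, m(c, c, b))), pair(c, m(pair(pair(pair(c, c), pair(m(c, c, b), m(c, c, b))), pair(b, e)), c, pair(b, m(c, pair(c, b), b))))))  →  pair(pair(pair(b, pair(c, e)), pair(c, pair(b, e))), pair(pair(c, pair(c, m(c, c, b))), pair(c, m(pair(pair(pair(c, c), pair(m(c, c, b), m(c, c, b))), pair(b, e)), c, pair(b, m(c, pair(c, b), b))))))   [R4 at 1.1.2.2]
2. pair(pair(pair(b, pair(c, e)), pair(c, pair(b, e))), pair(pair(c, pair(c, m(c, c, b))), pair(c, m(pair(pair(pair(c, c), pair(m(c, c, b), m(c, c, b))), pair(b, e)), c, pair(b, m(c, pair(c, b), b))))))  →  pair(pair(pair(b, pair(c, e)), pair(c, pair(b, e))), pair(pair(c, pair(c, e)), pair(c, m(pair(pair(pair(c, c), pair(m(c, c, b), m(c, c, b))), pair(b, e)), c, pair(b, m(c, pair(c, b), b))))))   [R4 at 2.1.2.2]
3. pair(pair(pair(b, pair(c, e)), pair(c, pair(b, e))), pair(pair(c, pair(c, e)), pair(c, m(pair(pair(pair(c, c), pair(m(c, c, b), m(c, c, b))), pair(b, e)), c, pair(b, m(c, pair(c, b), b))))))  →  pair(pair(pair(b, pair(c, e)), pair(c, pair(b, e))), pair(pair(c, pair(c, e)), pair(c, pair(e, b))))   [R5 at 2.2.2]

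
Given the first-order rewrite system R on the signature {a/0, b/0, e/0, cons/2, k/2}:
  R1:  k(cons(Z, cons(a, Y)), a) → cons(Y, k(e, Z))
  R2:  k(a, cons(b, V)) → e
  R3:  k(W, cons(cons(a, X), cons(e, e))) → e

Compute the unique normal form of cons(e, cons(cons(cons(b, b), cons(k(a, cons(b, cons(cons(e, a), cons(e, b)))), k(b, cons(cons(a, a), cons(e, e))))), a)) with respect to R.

cons(e, cons(cons(cons(b, b), cons(e, e)), a))

1. cons(e, cons(cons(cons(b, b), cons(k(a, cons(b, cons(cons(e, a), cons(e, b)))), k(b, cons(cons(a, a), cons(e, e))))), a))  →  cons(e, cons(cons(cons(b, b), cons(e, k(b, cons(cons(a, a), cons(e, e))))), a))   [R2 at 2.1.2.1]
2. cons(e, cons(cons(cons(b, b), cons(e, k(b, cons(cons(a, a), cons(e, e))))), a))  →  cons(e, cons(cons(cons(b, b), cons(e, e)), a))   [R3 at 2.1.2.2]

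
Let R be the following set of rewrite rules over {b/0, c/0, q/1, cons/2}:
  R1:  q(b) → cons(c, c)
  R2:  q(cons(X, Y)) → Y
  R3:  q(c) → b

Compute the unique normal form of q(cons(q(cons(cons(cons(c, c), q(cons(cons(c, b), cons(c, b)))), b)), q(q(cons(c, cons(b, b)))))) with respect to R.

b

1. q(cons(q(cons(cons(cons(c, c), q(cons(cons(c, b), cons(c, b)))), b)), q(q(cons(c, cons(b, b))))))  →  q(q(cons(c, cons(b, b))))   [R2 at ε]
2. q(q(cons(c, cons(b, b))))  →  q(cons(b, b))   [R2 at 1]
3. q(cons(b, b))  →  b   [R2 at ε]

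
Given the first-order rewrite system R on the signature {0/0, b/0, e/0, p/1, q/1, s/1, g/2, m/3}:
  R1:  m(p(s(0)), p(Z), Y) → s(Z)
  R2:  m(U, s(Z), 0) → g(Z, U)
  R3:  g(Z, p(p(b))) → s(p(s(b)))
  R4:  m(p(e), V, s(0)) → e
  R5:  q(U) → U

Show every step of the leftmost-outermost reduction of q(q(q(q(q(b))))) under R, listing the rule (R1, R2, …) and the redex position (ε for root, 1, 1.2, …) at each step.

b

1. q(q(q(q(q(b)))))  →  q(q(q(q(b))))   [R5 at ε]
2. q(q(q(q(b))))  →  q(q(q(b)))   [R5 at ε]
3. q(q(q(b)))  →  q(q(b))   [R5 at ε]
4. q(q(b))  →  q(b)   [R5 at ε]
5. q(b)  →  b   [R5 at ε]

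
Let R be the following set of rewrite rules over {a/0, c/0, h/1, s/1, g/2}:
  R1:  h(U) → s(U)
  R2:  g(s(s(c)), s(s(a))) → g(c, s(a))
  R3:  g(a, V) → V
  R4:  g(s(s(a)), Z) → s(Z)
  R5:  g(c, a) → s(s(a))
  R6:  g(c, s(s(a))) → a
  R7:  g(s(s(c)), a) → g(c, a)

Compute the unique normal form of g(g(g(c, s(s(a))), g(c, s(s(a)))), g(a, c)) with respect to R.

c

1. g(g(g(c, s(s(a))), g(c, s(s(a)))), g(a, c))  →  g(g(a, g(c, s(s(a)))), g(a, c))   [R6 at 1.1]
2. g(g(a, g(c, s(s(a)))), g(a, c))  →  g(g(c, s(s(a))), g(a, c))   [R3 at 1]
3. g(g(c, s(s(a))), g(a, c))  →  g(a, g(a, c))   [R6 at 1]
4. g(a, g(a, c))  →  g(a, c)   [R3 at ε]
5. g(a, c)  →  c   [R3 at ε]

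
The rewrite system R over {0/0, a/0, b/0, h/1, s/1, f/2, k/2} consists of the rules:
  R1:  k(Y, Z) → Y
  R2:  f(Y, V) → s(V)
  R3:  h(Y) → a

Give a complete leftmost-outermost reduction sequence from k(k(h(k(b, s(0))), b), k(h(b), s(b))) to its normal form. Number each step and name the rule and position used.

a

1. k(k(h(k(b, s(0))), b), k(h(b), s(b)))  →  k(h(k(b, s(0))), b)   [R1 at ε]
2. k(h(k(b, s(0))), b)  →  h(k(b, s(0)))   [R1 at ε]
3. h(k(b, s(0)))  →  a   [R3 at ε]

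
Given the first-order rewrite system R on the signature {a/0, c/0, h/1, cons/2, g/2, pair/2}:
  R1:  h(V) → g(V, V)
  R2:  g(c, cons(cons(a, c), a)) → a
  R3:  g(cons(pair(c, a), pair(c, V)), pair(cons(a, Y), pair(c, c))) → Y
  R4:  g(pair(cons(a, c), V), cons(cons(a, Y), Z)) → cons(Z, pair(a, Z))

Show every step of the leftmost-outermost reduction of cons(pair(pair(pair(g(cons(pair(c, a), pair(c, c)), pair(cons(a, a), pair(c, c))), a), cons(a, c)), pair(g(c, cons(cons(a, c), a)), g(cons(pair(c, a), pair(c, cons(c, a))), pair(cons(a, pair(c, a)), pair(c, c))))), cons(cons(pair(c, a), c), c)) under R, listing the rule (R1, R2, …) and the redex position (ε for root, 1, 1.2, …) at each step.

cons(pair(pair(pair(a, a), cons(a, c)), pair(a, pair(c, a))), cons(cons(pair(c, a), c), c))

1. cons(pair(pair(pair(g(cons(pair(c, a), pair(c, c)), pair(cons(a, a), pair(c, c))), a), cons(a, c)), pair(g(c, cons(cons(a, c), a)), g(cons(pair(c, a), pair(c, cons(c, a))), pair(cons(a, pair(c, a)), pair(c, c))))), cons(cons(pair(c, a), c), c))  →  cons(pair(pair(pair(a, a), cons(a, c)), pair(g(c, cons(cons(a, c), a)), g(cons(pair(c, a), pair(c, cons(c, a))), pair(cons(a, pair(c, a)), pair(c, c))))), cons(cons(pair(c, a), c), c))   [R3 at 1.1.1.1]
2. cons(pair(pair(pair(a, a), cons(a, c)), pair(g(c, cons(cons(a, c), a)), g(cons(pair(c, a), pair(c, cons(c, a))), pair(cons(a, pair(c, a)), pair(c, c))))), cons(cons(pair(c, a), c), c))  →  cons(pair(pair(pair(a, a), cons(a, c)), pair(a, g(cons(pair(c, a), pair(c, cons(c, a))), pair(cons(a, pair(c, a)), pair(c, c))))), cons(cons(pair(c, a), c), c))   [R2 at 1.2.1]
3. cons(pair(pair(pair(a, a), cons(a, c)), pair(a, g(cons(pair(c, a), pair(c, cons(c, a))), pair(cons(a, pair(c, a)), pair(c, c))))), cons(cons(pair(c, a), c), c))  →  cons(pair(pair(pair(a, a), cons(a, c)), pair(a, pair(c, a))), cons(cons(pair(c, a), c), c))   [R3 at 1.2.2]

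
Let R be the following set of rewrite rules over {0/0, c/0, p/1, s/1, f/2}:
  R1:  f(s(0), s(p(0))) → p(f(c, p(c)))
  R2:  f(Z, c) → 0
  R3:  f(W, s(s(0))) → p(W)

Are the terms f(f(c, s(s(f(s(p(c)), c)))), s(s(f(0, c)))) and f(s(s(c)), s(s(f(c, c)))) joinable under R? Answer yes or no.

Reduce t₁ = f(f(c, s(s(f(s(p(c)), c)))), s(s(f(0, c)))):
1. f(f(c, s(s(f(s(p(c)), c)))), s(s(f(0, c))))  →  f(f(c, s(s(0))), s(s(f(0, c))))   [R2 at 1.2.1.1]
2. f(f(c, s(s(0))), s(s(f(0, c))))  →  f(p(c), s(s(f(0, c))))   [R3 at 1]
3. f(p(c), s(s(f(0, c))))  →  f(p(c), s(s(0)))   [R2 at 2.1.1]
4. f(p(c), s(s(0)))  →  p(p(c))   [R3 at ε]

Reduce t₂ = f(s(s(c)), s(s(f(c, c)))):
1. f(s(s(c)), s(s(f(c, c))))  →  f(s(s(c)), s(s(0)))   [R2 at 2.1.1]
2. f(s(s(c)), s(s(0)))  →  p(s(s(c)))   [R3 at ε]

no — NF(t₁) = p(p(c)), NF(t₂) = p(s(s(c)))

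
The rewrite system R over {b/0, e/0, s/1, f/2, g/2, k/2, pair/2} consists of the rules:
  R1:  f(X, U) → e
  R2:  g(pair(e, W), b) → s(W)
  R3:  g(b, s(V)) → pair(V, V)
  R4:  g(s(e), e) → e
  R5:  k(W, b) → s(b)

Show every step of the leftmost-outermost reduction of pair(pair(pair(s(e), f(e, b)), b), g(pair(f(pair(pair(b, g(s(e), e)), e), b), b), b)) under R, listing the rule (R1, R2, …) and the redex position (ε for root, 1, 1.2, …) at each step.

1. pair(pair(pair(s(e), f(e, b)), b), g(pair(f(pair(pair(b, g(s(e), e)), e), b), b), b))  →  pair(pair(pair(s(e), e), b), g(pair(f(pair(pair(b, g(s(e), e)), e), b), b), b))   [R1 at 1.1.2]
2. pair(pair(pair(s(e), e), b), g(pair(f(pair(pair(b, g(s(e), e)), e), b), b), b))  →  pair(pair(pair(s(e), e), b), g(pair(e, b), b))   [R1 at 2.1.1]
3. pair(pair(pair(s(e), e), b), g(pair(e, b), b))  →  pair(pair(pair(s(e), e), b), s(b))   [R2 at 2]

pair(pair(pair(s(e), e), b), s(b))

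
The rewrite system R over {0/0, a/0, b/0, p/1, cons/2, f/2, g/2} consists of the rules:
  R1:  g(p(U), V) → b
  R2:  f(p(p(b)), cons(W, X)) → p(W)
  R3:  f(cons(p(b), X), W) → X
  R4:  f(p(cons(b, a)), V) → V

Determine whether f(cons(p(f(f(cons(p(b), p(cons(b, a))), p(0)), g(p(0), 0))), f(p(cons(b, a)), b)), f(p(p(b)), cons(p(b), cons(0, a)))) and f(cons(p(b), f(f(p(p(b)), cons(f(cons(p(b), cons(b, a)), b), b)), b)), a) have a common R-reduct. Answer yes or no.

yes — NF(t₁) = b, NF(t₂) = b

Reduce t₁ = f(cons(p(f(f(cons(p(b), p(cons(b, a))), p(0)), g(p(0), 0))), f(p(cons(b, a)), b)), f(p(p(b)), cons(p(b), cons(0, a)))):
1. f(cons(p(f(f(cons(p(b), p(cons(b, a))), p(0)), g(p(0), 0))), f(p(cons(b, a)), b)), f(p(p(b)), cons(p(b), cons(0, a))))  →  f(cons(p(f(p(cons(b, a)), g(p(0), 0))), f(p(cons(b, a)), b)), f(p(p(b)), cons(p(b), cons(0, a))))   [R3 at 1.1.1.1]
2. f(cons(p(f(p(cons(b, a)), g(p(0), 0))), f(p(cons(b, a)), b)), f(p(p(b)), cons(p(b), cons(0, a))))  →  f(cons(p(g(p(0), 0)), f(p(cons(b, a)), b)), f(p(p(b)), cons(p(b), cons(0, a))))   [R4 at 1.1.1]
3. f(cons(p(g(p(0), 0)), f(p(cons(b, a)), b)), f(p(p(b)), cons(p(b), cons(0, a))))  →  f(cons(p(b), f(p(cons(b, a)), b)), f(p(p(b)), cons(p(b), cons(0, a))))   [R1 at 1.1.1]
4. f(cons(p(b), f(p(cons(b, a)), b)), f(p(p(b)), cons(p(b), cons(0, a))))  →  f(p(cons(b, a)), b)   [R3 at ε]
5. f(p(cons(b, a)), b)  →  b   [R4 at ε]

Reduce t₂ = f(cons(p(b), f(f(p(p(b)), cons(f(cons(p(b), cons(b, a)), b), b)), b)), a):
1. f(cons(p(b), f(f(p(p(b)), cons(f(cons(p(b), cons(b, a)), b), b)), b)), a)  →  f(f(p(p(b)), cons(f(cons(p(b), cons(b, a)), b), b)), b)   [R3 at ε]
2. f(f(p(p(b)), cons(f(cons(p(b), cons(b, a)), b), b)), b)  →  f(p(f(cons(p(b), cons(b, a)), b)), b)   [R2 at 1]
3. f(p(f(cons(p(b), cons(b, a)), b)), b)  →  f(p(cons(b, a)), b)   [R3 at 1.1]
4. f(p(cons(b, a)), b)  →  b   [R4 at ε]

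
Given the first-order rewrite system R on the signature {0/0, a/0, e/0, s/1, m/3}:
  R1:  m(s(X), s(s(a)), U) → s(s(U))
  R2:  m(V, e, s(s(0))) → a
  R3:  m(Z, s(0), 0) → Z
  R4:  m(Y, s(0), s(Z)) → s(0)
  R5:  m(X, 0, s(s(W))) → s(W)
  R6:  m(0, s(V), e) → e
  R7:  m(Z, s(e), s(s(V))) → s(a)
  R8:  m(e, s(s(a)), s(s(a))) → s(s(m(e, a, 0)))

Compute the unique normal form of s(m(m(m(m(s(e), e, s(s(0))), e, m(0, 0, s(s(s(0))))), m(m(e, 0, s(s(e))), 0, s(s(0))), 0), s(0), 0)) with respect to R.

s(a)

1. s(m(m(m(m(s(e), e, s(s(0))), e, m(0, 0, s(s(s(0))))), m(m(e, 0, s(s(e))), 0, s(s(0))), 0), s(0), 0))  →  s(m(m(m(s(e), e, s(s(0))), e, m(0, 0, s(s(s(0))))), m(m(e, 0, s(s(e))), 0, s(s(0))), 0))   [R3 at 1]
2. s(m(m(m(s(e), e, s(s(0))), e, m(0, 0, s(s(s(0))))), m(m(e, 0, s(s(e))), 0, s(s(0))), 0))  →  s(m(m(a, e, m(0, 0, s(s(s(0))))), m(m(e, 0, s(s(e))), 0, s(s(0))), 0))   [R2 at 1.1.1]
3. s(m(m(a, e, m(0, 0, s(s(s(0))))), m(m(e, 0, s(s(e))), 0, s(s(0))), 0))  →  s(m(m(a, e, s(s(0))), m(m(e, 0, s(s(e))), 0, s(s(0))), 0))   [R5 at 1.1.3]
4. s(m(m(a, e, s(s(0))), m(m(e, 0, s(s(e))), 0, s(s(0))), 0))  →  s(m(a, m(m(e, 0, s(s(e))), 0, s(s(0))), 0))   [R2 at 1.1]
5. s(m(a, m(m(e, 0, s(s(e))), 0, s(s(0))), 0))  →  s(m(a, s(0), 0))   [R5 at 1.2]
6. s(m(a, s(0), 0))  →  s(a)   [R3 at 1]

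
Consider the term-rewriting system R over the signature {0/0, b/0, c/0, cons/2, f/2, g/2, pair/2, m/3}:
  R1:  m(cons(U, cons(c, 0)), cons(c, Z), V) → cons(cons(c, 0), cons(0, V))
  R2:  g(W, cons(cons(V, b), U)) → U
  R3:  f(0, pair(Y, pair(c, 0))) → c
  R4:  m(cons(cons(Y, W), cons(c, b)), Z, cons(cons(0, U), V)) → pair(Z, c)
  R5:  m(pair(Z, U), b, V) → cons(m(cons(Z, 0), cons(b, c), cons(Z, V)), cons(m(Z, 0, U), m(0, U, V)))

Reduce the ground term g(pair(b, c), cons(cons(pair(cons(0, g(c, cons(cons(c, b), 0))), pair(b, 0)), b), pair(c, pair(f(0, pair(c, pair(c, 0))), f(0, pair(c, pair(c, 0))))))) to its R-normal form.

1. g(pair(b, c), cons(cons(pair(cons(0, g(c, cons(cons(c, b), 0))), pair(b, 0)), b), pair(c, pair(f(0, pair(c, pair(c, 0))), f(0, pair(c, pair(c, 0)))))))  →  pair(c, pair(f(0, pair(c, pair(c, 0))), f(0, pair(c, pair(c, 0)))))   [R2 at ε]
2. pair(c, pair(f(0, pair(c, pair(c, 0))), f(0, pair(c, pair(c, 0)))))  →  pair(c, pair(c, f(0, pair(c, pair(c, 0)))))   [R3 at 2.1]
3. pair(c, pair(c, f(0, pair(c, pair(c, 0)))))  →  pair(c, pair(c, c))   [R3 at 2.2]

pair(c, pair(c, c))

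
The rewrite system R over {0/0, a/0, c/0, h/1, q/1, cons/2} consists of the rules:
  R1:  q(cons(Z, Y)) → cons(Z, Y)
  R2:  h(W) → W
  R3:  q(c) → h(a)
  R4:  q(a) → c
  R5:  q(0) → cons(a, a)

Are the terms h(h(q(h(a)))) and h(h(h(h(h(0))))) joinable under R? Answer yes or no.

Reduce t₁ = h(h(q(h(a)))):
1. h(h(q(h(a))))  →  h(q(h(a)))   [R2 at ε]
2. h(q(h(a)))  →  q(h(a))   [R2 at ε]
3. q(h(a))  →  q(a)   [R2 at 1]
4. q(a)  →  c   [R4 at ε]

Reduce t₂ = h(h(h(h(h(0))))):
1. h(h(h(h(h(0)))))  →  h(h(h(h(0))))   [R2 at ε]
2. h(h(h(h(0))))  →  h(h(h(0)))   [R2 at ε]
3. h(h(h(0)))  →  h(h(0))   [R2 at ε]
4. h(h(0))  →  h(0)   [R2 at ε]
5. h(0)  →  0   [R2 at ε]

no — NF(t₁) = c, NF(t₂) = 0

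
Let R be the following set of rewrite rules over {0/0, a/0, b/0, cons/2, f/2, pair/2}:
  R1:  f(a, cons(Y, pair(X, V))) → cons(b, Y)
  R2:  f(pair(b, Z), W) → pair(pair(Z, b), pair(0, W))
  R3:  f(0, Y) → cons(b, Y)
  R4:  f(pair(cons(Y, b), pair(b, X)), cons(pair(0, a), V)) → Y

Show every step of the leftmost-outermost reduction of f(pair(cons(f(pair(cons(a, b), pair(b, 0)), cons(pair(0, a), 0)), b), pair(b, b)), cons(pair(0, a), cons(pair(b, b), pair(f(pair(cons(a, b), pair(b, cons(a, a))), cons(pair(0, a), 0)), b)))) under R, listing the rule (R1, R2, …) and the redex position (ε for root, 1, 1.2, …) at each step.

a

1. f(pair(cons(f(pair(cons(a, b), pair(b, 0)), cons(pair(0, a), 0)), b), pair(b, b)), cons(pair(0, a), cons(pair(b, b), pair(f(pair(cons(a, b), pair(b, cons(a, a))), cons(pair(0, a), 0)), b))))  →  f(pair(cons(a, b), pair(b, 0)), cons(pair(0, a), 0))   [R4 at ε]
2. f(pair(cons(a, b), pair(b, 0)), cons(pair(0, a), 0))  →  a   [R4 at ε]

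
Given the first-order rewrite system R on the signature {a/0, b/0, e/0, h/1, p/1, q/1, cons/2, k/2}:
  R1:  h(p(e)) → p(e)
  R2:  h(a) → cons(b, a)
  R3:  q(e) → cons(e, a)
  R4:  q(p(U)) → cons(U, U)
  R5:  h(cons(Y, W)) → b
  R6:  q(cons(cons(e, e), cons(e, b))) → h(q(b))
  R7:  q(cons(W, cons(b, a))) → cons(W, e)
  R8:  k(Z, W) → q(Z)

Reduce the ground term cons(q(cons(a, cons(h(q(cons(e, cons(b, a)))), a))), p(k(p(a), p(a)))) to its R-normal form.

1. cons(q(cons(a, cons(h(q(cons(e, cons(b, a)))), a))), p(k(p(a), p(a))))  →  cons(q(cons(a, cons(h(cons(e, e)), a))), p(k(p(a), p(a))))   [R7 at 1.1.2.1.1]
2. cons(q(cons(a, cons(h(cons(e, e)), a))), p(k(p(a), p(a))))  →  cons(q(cons(a, cons(b, a))), p(k(p(a), p(a))))   [R5 at 1.1.2.1]
3. cons(q(cons(a, cons(b, a))), p(k(p(a), p(a))))  →  cons(cons(a, e), p(k(p(a), p(a))))   [R7 at 1]
4. cons(cons(a, e), p(k(p(a), p(a))))  →  cons(cons(a, e), p(q(p(a))))   [R8 at 2.1]
5. cons(cons(a, e), p(q(p(a))))  →  cons(cons(a, e), p(cons(a, a)))   [R4 at 2.1]

cons(cons(a, e), p(cons(a, a)))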